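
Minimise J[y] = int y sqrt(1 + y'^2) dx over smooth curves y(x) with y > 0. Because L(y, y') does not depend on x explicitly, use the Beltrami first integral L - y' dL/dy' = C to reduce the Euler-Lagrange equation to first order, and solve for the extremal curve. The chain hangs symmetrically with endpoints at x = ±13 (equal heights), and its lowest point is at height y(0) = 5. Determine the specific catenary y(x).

The Lagrangian L(y, y') = y sqrt(1 + y'^2) has no explicit x dependence, so the Beltrami identity applies:
    L − y' ∂L/∂y' = C.
Compute ∂L/∂y' = y · y' / sqrt(1 + y'^2). Then
    L − y' ∂L/∂y'
    = y sqrt(1 + y'^2) − y · y'^2 / sqrt(1 + y'^2)
    = y (1 + y'^2 − y'^2) / sqrt(1 + y'^2)
    = y / sqrt(1 + y'^2) = C.
Squaring gives y^2 = C^2 (1 + y'^2), i.e.
    y'^2 = y^2 / C^2 − 1.
Separating variables,
    dy / sqrt(y^2 − C^2) = dx / C,
and integrating gives arccosh(y / C) = (x − a)/C, so
    y(x) = C cosh((x − a)/C),
the catenary. The constants C and a are fixed by the two endpoint conditions (and, for the hanging-chain problem, the length constraint selects C).
Now fit the given data. The endpoints x = ±13 are symmetric at equal height, so the catenary is even about its minimum: a = 0 and y(x) = C cosh(x/C). The lowest point is y(0) = C cosh(0) = C, and we are told y(0) = 5, so C = 5. Therefore
    y(x) = 5 cosh(x/5),
and at the endpoints
    y(±13) = 5 cosh(13/5).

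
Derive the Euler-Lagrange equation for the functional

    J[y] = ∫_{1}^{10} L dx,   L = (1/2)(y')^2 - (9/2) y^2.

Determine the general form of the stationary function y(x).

The Lagrangian is L = (1/2)(y')^2 - (9/2) y^2.
∂L/∂y = -9y.
∂L/∂y' = y'.
The Euler-Lagrange equation d/dx(∂L/∂y') − ∂L/∂y = 0 becomes:
    y'' + 9 y = 0
General solution: y(x) = A sin(3x) + B cos(3x), where A and B are arbitrary constants fixed by the endpoint conditions.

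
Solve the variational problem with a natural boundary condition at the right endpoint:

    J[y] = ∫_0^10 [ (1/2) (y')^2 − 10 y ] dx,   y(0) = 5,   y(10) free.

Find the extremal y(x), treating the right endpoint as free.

The Lagrangian L = (1/2) (y')^2 − 10 y gives
    ∂L/∂y = −10,   ∂L/∂y' = y'.
Euler-Lagrange: d/dx(y') − (−10) = 0, i.e. y'' + 10 = 0, so
    y(x) = −(10/2) x^2 + C1 x + C2.
Fixed left endpoint y(0) = 5 ⇒ C2 = 5.
The right endpoint x = 10 is free, so the natural (transversality) condition is ∂L/∂y' |_{x=10} = 0, i.e. y'(10) = 0.
Compute y'(x) = −10 x + C1, so y'(10) = −100 + C1 = 0 ⇒ C1 = 100.
Therefore the extremal is
    y(x) = −5 x^2 + 100 x + 5.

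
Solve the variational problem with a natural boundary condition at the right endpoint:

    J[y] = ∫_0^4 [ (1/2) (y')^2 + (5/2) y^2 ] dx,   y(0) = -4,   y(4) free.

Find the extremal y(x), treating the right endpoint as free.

The Lagrangian L = (1/2) (y')^2 + (5/2) y^2 gives
    ∂L/∂y = 5 y,   ∂L/∂y' = y'.
Euler-Lagrange: y'' − 5 y = 0.
With k = sqrt(5), the general solution is
    y(x) = A cosh(sqrt(5) x) + B sinh(sqrt(5) x).
Fixed left endpoint y(0) = -4 ⇒ A = -4.
The right endpoint x = 4 is free, so the natural (transversality) condition is ∂L/∂y' |_{x=4} = 0, i.e. y'(4) = 0.
Compute y'(x) = A k sinh(k x) + B k cosh(k x), so
    y'(4) = A k sinh(k·4) + B k cosh(k·4) = 0
    ⇒ B = −A tanh(k·4) = 4 tanh(sqrt(5)·4).
Therefore the extremal is
    y(x) = −4 cosh(sqrt(5) x) + 4 tanh(sqrt(5)·4) sinh(sqrt(5) x).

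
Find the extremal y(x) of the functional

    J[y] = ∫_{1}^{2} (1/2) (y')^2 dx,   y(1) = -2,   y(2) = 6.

The Lagrangian is L = (1/2) (y')^2.
Compute ∂L/∂y = 0, ∂L/∂y' = y'.
The Euler-Lagrange equation d/dx(∂L/∂y') − ∂L/∂y = 0 reduces to
    y'' = 0.
Its general solution is
    y(x) = A x + B,
with A, B fixed by the endpoint conditions.
Applying the endpoint conditions y(1) = -2 and y(2) = 6: solve A·1 + B = -2 and A·2 + B = 6. Subtracting gives A(2 − 1) = 6 − -2, so A = 8, and B = -2 − A·1 = -10. Therefore
    y(x) = 8 x - 10.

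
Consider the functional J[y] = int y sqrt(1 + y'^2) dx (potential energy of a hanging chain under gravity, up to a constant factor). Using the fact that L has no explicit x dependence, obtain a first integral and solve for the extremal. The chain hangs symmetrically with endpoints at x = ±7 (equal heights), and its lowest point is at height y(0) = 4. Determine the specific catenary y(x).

The Lagrangian L(y, y') = y sqrt(1 + y'^2) has no explicit x dependence, so the Beltrami identity applies:
    L − y' ∂L/∂y' = C.
Compute ∂L/∂y' = y · y' / sqrt(1 + y'^2). Then
    L − y' ∂L/∂y'
    = y sqrt(1 + y'^2) − y · y'^2 / sqrt(1 + y'^2)
    = y (1 + y'^2 − y'^2) / sqrt(1 + y'^2)
    = y / sqrt(1 + y'^2) = C.
Squaring gives y^2 = C^2 (1 + y'^2), i.e.
    y'^2 = y^2 / C^2 − 1.
Separating variables,
    dy / sqrt(y^2 − C^2) = dx / C,
and integrating gives arccosh(y / C) = (x − a)/C, so
    y(x) = C cosh((x − a)/C),
the catenary. The constants C and a are fixed by the two endpoint conditions (and, for the hanging-chain problem, the length constraint selects C).
Now fit the given data. The endpoints x = ±7 are symmetric at equal height, so the catenary is even about its minimum: a = 0 and y(x) = C cosh(x/C). The lowest point is y(0) = C cosh(0) = C, and we are told y(0) = 4, so C = 4. Therefore
    y(x) = 4 cosh(x/4),
and at the endpoints
    y(±7) = 4 cosh(7/4).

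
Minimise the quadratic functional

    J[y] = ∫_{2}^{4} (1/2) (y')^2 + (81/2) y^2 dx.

The Lagrangian is L = (1/2) (y')^2 + (81/2) y^2.
Compute ∂L/∂y = 81y, ∂L/∂y' = y'.
The Euler-Lagrange equation d/dx(∂L/∂y') − ∂L/∂y = 0 reduces to
    y'' − 81 y = 0.
Its general solution is
    y(x) = A e^(9x) + B e^(−9x),
with A, B fixed by the endpoint conditions.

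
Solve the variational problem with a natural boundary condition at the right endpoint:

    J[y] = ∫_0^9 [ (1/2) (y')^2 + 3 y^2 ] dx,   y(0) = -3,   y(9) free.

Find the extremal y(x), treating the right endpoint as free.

The Lagrangian L = (1/2) (y')^2 + 3 y^2 gives
    ∂L/∂y = 6 y,   ∂L/∂y' = y'.
Euler-Lagrange: y'' − 6 y = 0.
With k = sqrt(6), the general solution is
    y(x) = A cosh(sqrt(6) x) + B sinh(sqrt(6) x).
Fixed left endpoint y(0) = -3 ⇒ A = -3.
The right endpoint x = 9 is free, so the natural (transversality) condition is ∂L/∂y' |_{x=9} = 0, i.e. y'(9) = 0.
Compute y'(x) = A k sinh(k x) + B k cosh(k x), so
    y'(9) = A k sinh(k·9) + B k cosh(k·9) = 0
    ⇒ B = −A tanh(k·9) = 3 tanh(sqrt(6)·9).
Therefore the extremal is
    y(x) = −3 cosh(sqrt(6) x) + 3 tanh(sqrt(6)·9) sinh(sqrt(6) x).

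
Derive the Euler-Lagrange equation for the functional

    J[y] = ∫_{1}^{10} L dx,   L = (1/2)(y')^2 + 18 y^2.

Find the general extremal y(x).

The Lagrangian is L = (1/2)(y')^2 + 18 y^2.
∂L/∂y = 36y.
∂L/∂y' = y'.
The Euler-Lagrange equation d/dx(∂L/∂y') − ∂L/∂y = 0 becomes:
    y'' - 36 y = 0
General solution: y(x) = A e^(6x) + B e^(-6x), where A and B are arbitrary constants fixed by the endpoint conditions.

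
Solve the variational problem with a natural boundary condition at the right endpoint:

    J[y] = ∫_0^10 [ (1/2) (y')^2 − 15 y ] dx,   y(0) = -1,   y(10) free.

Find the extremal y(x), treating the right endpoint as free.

The Lagrangian L = (1/2) (y')^2 − 15 y gives
    ∂L/∂y = −15,   ∂L/∂y' = y'.
Euler-Lagrange: d/dx(y') − (−15) = 0, i.e. y'' + 15 = 0, so
    y(x) = −(15/2) x^2 + C1 x + C2.
Fixed left endpoint y(0) = -1 ⇒ C2 = -1.
The right endpoint x = 10 is free, so the natural (transversality) condition is ∂L/∂y' |_{x=10} = 0, i.e. y'(10) = 0.
Compute y'(x) = −15 x + C1, so y'(10) = −150 + C1 = 0 ⇒ C1 = 150.
Therefore the extremal is
    y(x) = −(15/2) x^2 + 150 x − 1.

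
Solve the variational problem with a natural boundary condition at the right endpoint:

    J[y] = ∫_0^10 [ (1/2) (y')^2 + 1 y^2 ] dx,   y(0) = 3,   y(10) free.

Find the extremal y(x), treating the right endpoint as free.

The Lagrangian L = (1/2) (y')^2 + 1 y^2 gives
    ∂L/∂y = 2 y,   ∂L/∂y' = y'.
Euler-Lagrange: y'' − 2 y = 0.
With k = sqrt(2), the general solution is
    y(x) = A cosh(sqrt(2) x) + B sinh(sqrt(2) x).
Fixed left endpoint y(0) = 3 ⇒ A = 3.
The right endpoint x = 10 is free, so the natural (transversality) condition is ∂L/∂y' |_{x=10} = 0, i.e. y'(10) = 0.
Compute y'(x) = A k sinh(k x) + B k cosh(k x), so
    y'(10) = A k sinh(k·10) + B k cosh(k·10) = 0
    ⇒ B = −A tanh(k·10) = − 3 tanh(sqrt(2)·10).
Therefore the extremal is
    y(x) = 3 cosh(sqrt(2) x) − 3 tanh(sqrt(2)·10) sinh(sqrt(2) x).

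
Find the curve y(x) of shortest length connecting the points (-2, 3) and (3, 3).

Arc-length functional: J[y] = ∫ sqrt(1 + (y')^2) dx.
Lagrangian L = sqrt(1 + (y')^2) has no explicit y dependence, so ∂L/∂y = 0 and the Euler-Lagrange equation gives
    d/dx( y' / sqrt(1 + (y')^2) ) = 0  ⇒  y' / sqrt(1 + (y')^2) = const.
Hence y' is constant, so y(x) is affine.
Fitting the endpoints (-2, 3) and (3, 3):
    slope m = (3 − 3) / (3 − (-2)) = 0,
    intercept c = 3 − m·(-2) = 3.
Extremal: y(x) = 3.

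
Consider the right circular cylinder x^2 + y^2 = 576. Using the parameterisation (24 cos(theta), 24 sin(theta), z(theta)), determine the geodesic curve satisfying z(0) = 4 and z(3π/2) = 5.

Parameterise the cylinder of radius R = 24 as
    r(θ) = (24 cos θ, 24 sin θ, z(θ)).
The arc-length element is
    ds = sqrt(576 + (dz/dθ)^2) dθ,
so the Lagrangian is L = sqrt(576 + z'^2).
L depends on z' only, not on z or θ, so ∂L/∂z = 0 and
    ∂L/∂z' = z' / sqrt(576 + z'^2).
The Euler-Lagrange equation gives
    d/dθ( z' / sqrt(576 + z'^2) ) = 0,
so z' is constant. Integrating once:
    z(θ) = a θ + b,
a helix on the cylinder (a straight line when the cylinder is unrolled). The constants a, b are determined by the endpoint conditions.
With endpoint conditions z(0) = 4 and z(3π/2) = 5: from z(0) = b we get b = 4, and a·3π/2 + 4 = 5 gives a = 2/(3π), so
    z(θ) = (2/(3π)) θ + 4.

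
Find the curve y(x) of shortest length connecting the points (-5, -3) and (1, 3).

Arc-length functional: J[y] = ∫ sqrt(1 + (y')^2) dx.
Lagrangian L = sqrt(1 + (y')^2) has no explicit y dependence, so ∂L/∂y = 0 and the Euler-Lagrange equation gives
    d/dx( y' / sqrt(1 + (y')^2) ) = 0  ⇒  y' / sqrt(1 + (y')^2) = const.
Hence y' is constant, so y(x) is affine.
Fitting the endpoints (-5, -3) and (1, 3):
    slope m = (3 − (-3)) / (1 − (-5)) = 1,
    intercept c = (-3) − m·(-5) = 2.
Extremal: y(x) = x + 2.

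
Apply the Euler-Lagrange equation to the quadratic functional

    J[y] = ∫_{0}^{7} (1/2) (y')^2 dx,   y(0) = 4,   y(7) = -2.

The Lagrangian is L = (1/2) (y')^2.
Compute ∂L/∂y = 0, ∂L/∂y' = y'.
The Euler-Lagrange equation d/dx(∂L/∂y') − ∂L/∂y = 0 reduces to
    y'' = 0.
Its general solution is
    y(x) = A x + B,
with A, B fixed by the endpoint conditions.
Applying the endpoint conditions y(0) = 4 and y(7) = -2: solve A·0 + B = 4 and A·7 + B = -2. Subtracting gives A(7 − 0) = -2 − 4, so A = -6/7, and B = 4 − A·0 = 4. Therefore
    y(x) = (-6/7) x + 4.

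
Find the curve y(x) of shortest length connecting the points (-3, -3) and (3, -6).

Arc-length functional: J[y] = ∫ sqrt(1 + (y')^2) dx.
Lagrangian L = sqrt(1 + (y')^2) has no explicit y dependence, so ∂L/∂y = 0 and the Euler-Lagrange equation gives
    d/dx( y' / sqrt(1 + (y')^2) ) = 0  ⇒  y' / sqrt(1 + (y')^2) = const.
Hence y' is constant, so y(x) is affine.
Fitting the endpoints (-3, -3) and (3, -6):
    slope m = ((-6) − (-3)) / (3 − (-3)) = -1/2,
    intercept c = (-3) − m·(-3) = -9/2.
Extremal: y(x) = (-1/2) x - 9/2.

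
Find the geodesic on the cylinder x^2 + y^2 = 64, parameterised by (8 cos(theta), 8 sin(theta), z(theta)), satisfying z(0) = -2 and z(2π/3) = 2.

Parameterise the cylinder of radius R = 8 as
    r(θ) = (8 cos θ, 8 sin θ, z(θ)).
The arc-length element is
    ds = sqrt(64 + (dz/dθ)^2) dθ,
so the Lagrangian is L = sqrt(64 + z'^2).
L depends on z' only, not on z or θ, so ∂L/∂z = 0 and
    ∂L/∂z' = z' / sqrt(64 + z'^2).
The Euler-Lagrange equation gives
    d/dθ( z' / sqrt(64 + z'^2) ) = 0,
so z' is constant. Integrating once:
    z(θ) = a θ + b,
a helix on the cylinder (a straight line when the cylinder is unrolled). The constants a, b are determined by the endpoint conditions.
With endpoint conditions z(0) = -2 and z(2π/3) = 2: from z(0) = b we get b = -2, and a·2π/3 + -2 = 2 gives a = 6/π, so
    z(θ) = (6/π) θ − 2.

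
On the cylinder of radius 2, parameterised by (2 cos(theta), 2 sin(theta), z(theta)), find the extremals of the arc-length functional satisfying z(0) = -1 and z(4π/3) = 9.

Parameterise the cylinder of radius R = 2 as
    r(θ) = (2 cos θ, 2 sin θ, z(θ)).
The arc-length element is
    ds = sqrt(4 + (dz/dθ)^2) dθ,
so the Lagrangian is L = sqrt(4 + z'^2).
L depends on z' only, not on z or θ, so ∂L/∂z = 0 and
    ∂L/∂z' = z' / sqrt(4 + z'^2).
The Euler-Lagrange equation gives
    d/dθ( z' / sqrt(4 + z'^2) ) = 0,
so z' is constant. Integrating once:
    z(θ) = a θ + b,
a helix on the cylinder (a straight line when the cylinder is unrolled). The constants a, b are determined by the endpoint conditions.
With endpoint conditions z(0) = -1 and z(4π/3) = 9: from z(0) = b we get b = -1, and a·4π/3 + -1 = 9 gives a = 15/(2π), so
    z(θ) = (15/(2π)) θ − 1.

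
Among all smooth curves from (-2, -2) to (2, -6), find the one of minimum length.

Arc-length functional: J[y] = ∫ sqrt(1 + (y')^2) dx.
Lagrangian L = sqrt(1 + (y')^2) has no explicit y dependence, so ∂L/∂y = 0 and the Euler-Lagrange equation gives
    d/dx( y' / sqrt(1 + (y')^2) ) = 0  ⇒  y' / sqrt(1 + (y')^2) = const.
Hence y' is constant, so y(x) is affine.
Fitting the endpoints (-2, -2) and (2, -6):
    slope m = ((-6) − (-2)) / (2 − (-2)) = -1,
    intercept c = (-2) − m·(-2) = -4.
Extremal: y(x) = -x - 4.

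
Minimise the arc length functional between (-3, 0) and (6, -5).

Arc-length functional: J[y] = ∫ sqrt(1 + (y')^2) dx.
Lagrangian L = sqrt(1 + (y')^2) has no explicit y dependence, so ∂L/∂y = 0 and the Euler-Lagrange equation gives
    d/dx( y' / sqrt(1 + (y')^2) ) = 0  ⇒  y' / sqrt(1 + (y')^2) = const.
Hence y' is constant, so y(x) is affine.
Fitting the endpoints (-3, 0) and (6, -5):
    slope m = ((-5) − 0) / (6 − (-3)) = -5/9,
    intercept c = 0 − m·(-3) = -5/3.
Extremal: y(x) = (-5/9) x - 5/3.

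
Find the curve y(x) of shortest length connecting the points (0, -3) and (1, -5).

Arc-length functional: J[y] = ∫ sqrt(1 + (y')^2) dx.
Lagrangian L = sqrt(1 + (y')^2) has no explicit y dependence, so ∂L/∂y = 0 and the Euler-Lagrange equation gives
    d/dx( y' / sqrt(1 + (y')^2) ) = 0  ⇒  y' / sqrt(1 + (y')^2) = const.
Hence y' is constant, so y(x) is affine.
Fitting the endpoints (0, -3) and (1, -5):
    slope m = ((-5) − (-3)) / (1 − 0) = -2,
    intercept c = (-3) − m·0 = -3.
Extremal: y(x) = -2 x - 3.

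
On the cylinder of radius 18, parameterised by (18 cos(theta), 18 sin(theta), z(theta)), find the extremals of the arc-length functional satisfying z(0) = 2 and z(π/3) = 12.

Parameterise the cylinder of radius R = 18 as
    r(θ) = (18 cos θ, 18 sin θ, z(θ)).
The arc-length element is
    ds = sqrt(324 + (dz/dθ)^2) dθ,
so the Lagrangian is L = sqrt(324 + z'^2).
L depends on z' only, not on z or θ, so ∂L/∂z = 0 and
    ∂L/∂z' = z' / sqrt(324 + z'^2).
The Euler-Lagrange equation gives
    d/dθ( z' / sqrt(324 + z'^2) ) = 0,
so z' is constant. Integrating once:
    z(θ) = a θ + b,
a helix on the cylinder (a straight line when the cylinder is unrolled). The constants a, b are determined by the endpoint conditions.
With endpoint conditions z(0) = 2 and z(π/3) = 12: from z(0) = b we get b = 2, and a·π/3 + 2 = 12 gives a = 30/π, so
    z(θ) = (30/π) θ + 2.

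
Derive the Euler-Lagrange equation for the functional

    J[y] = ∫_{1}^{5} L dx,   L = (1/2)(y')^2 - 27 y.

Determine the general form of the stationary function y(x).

The Lagrangian is L = (1/2)(y')^2 - 27 y.
∂L/∂y = -27.
∂L/∂y' = y'.
The Euler-Lagrange equation d/dx(∂L/∂y') − ∂L/∂y = 0 becomes:
    y'' + 27 = 0
General solution: y(x) = -(27/2) x^2 + A x + B, where A and B are arbitrary constants fixed by the endpoint conditions.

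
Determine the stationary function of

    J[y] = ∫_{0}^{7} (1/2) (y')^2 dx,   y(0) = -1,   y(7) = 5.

The Lagrangian is L = (1/2) (y')^2.
Compute ∂L/∂y = 0, ∂L/∂y' = y'.
The Euler-Lagrange equation d/dx(∂L/∂y') − ∂L/∂y = 0 reduces to
    y'' = 0.
Its general solution is
    y(x) = A x + B,
with A, B fixed by the endpoint conditions.
Applying the endpoint conditions y(0) = -1 and y(7) = 5: solve A·0 + B = -1 and A·7 + B = 5. Subtracting gives A(7 − 0) = 5 − -1, so A = 6/7, and B = -1 − A·0 = -1. Therefore
    y(x) = (6/7) x - 1.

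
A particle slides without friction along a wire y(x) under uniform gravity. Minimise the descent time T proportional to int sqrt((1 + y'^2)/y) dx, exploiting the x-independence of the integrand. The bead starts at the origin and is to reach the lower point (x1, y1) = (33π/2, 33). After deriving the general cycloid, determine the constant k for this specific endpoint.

The Lagrangian L = sqrt((1 + y'^2) / y) has no explicit x dependence, so the Beltrami identity applies:
    L − y' ∂L/∂y' = C.
Compute ∂L/∂y' = y' / sqrt(y (1 + y'^2)).
Substitute:
    sqrt((1 + y'^2)/y) − y'·y' / sqrt(y (1 + y'^2))
    = (1 + y'^2) / sqrt(y (1 + y'^2)) − y'^2 / sqrt(y (1 + y'^2))
    = 1 / sqrt(y (1 + y'^2)) = C.
Squaring and rearranging gives the first integral
    y (1 + y'^2) = 1/C^2 =: k   (constant).
Solving this first-order ODE by the substitution
    y = (k/2)(1 − cos θ)
yields the cycloid parameterisation
    x(θ) = (k/2)(θ − sin θ),   y(θ) = (k/2)(1 − cos θ).
The constant k is fixed by the endpoint condition.
Now fit the given lower endpoint (x1, y1) = (33π/2, 33). At the bottom of the first arch (θ = π), the parametric equations give
    y(π) = (k/2)(1 − cos π) = k,
    x(π) = (k/2)(π − sin π) = kπ/2.
Matching y(π) = 33 gives k = 33, consistent with x(π) = 33π/2. Therefore the specific cycloid is
    x(θ) = (33/2)(θ − sin θ),   y(θ) = (33/2)(1 − cos θ).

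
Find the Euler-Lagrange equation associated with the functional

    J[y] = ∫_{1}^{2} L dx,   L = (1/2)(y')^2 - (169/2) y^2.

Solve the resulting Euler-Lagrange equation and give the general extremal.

The Lagrangian is L = (1/2)(y')^2 - (169/2) y^2.
∂L/∂y = -169y.
∂L/∂y' = y'.
The Euler-Lagrange equation d/dx(∂L/∂y') − ∂L/∂y = 0 becomes:
    y'' + 169 y = 0
General solution: y(x) = A sin(13x) + B cos(13x), where A and B are arbitrary constants fixed by the endpoint conditions.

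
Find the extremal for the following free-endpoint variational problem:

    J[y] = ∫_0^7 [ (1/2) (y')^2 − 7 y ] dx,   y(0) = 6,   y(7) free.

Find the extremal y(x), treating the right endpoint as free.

The Lagrangian L = (1/2) (y')^2 − 7 y gives
    ∂L/∂y = −7,   ∂L/∂y' = y'.
Euler-Lagrange: d/dx(y') − (−7) = 0, i.e. y'' + 7 = 0, so
    y(x) = −(7/2) x^2 + C1 x + C2.
Fixed left endpoint y(0) = 6 ⇒ C2 = 6.
The right endpoint x = 7 is free, so the natural (transversality) condition is ∂L/∂y' |_{x=7} = 0, i.e. y'(7) = 0.
Compute y'(x) = −7 x + C1, so y'(7) = −49 + C1 = 0 ⇒ C1 = 49.
Therefore the extremal is
    y(x) = −(7/2) x^2 + 49 x + 6.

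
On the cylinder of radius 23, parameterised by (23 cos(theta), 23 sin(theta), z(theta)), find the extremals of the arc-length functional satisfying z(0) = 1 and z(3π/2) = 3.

Parameterise the cylinder of radius R = 23 as
    r(θ) = (23 cos θ, 23 sin θ, z(θ)).
The arc-length element is
    ds = sqrt(529 + (dz/dθ)^2) dθ,
so the Lagrangian is L = sqrt(529 + z'^2).
L depends on z' only, not on z or θ, so ∂L/∂z = 0 and
    ∂L/∂z' = z' / sqrt(529 + z'^2).
The Euler-Lagrange equation gives
    d/dθ( z' / sqrt(529 + z'^2) ) = 0,
so z' is constant. Integrating once:
    z(θ) = a θ + b,
a helix on the cylinder (a straight line when the cylinder is unrolled). The constants a, b are determined by the endpoint conditions.
With endpoint conditions z(0) = 1 and z(3π/2) = 3: from z(0) = b we get b = 1, and a·3π/2 + 1 = 3 gives a = 4/(3π), so
    z(θ) = (4/(3π)) θ + 1.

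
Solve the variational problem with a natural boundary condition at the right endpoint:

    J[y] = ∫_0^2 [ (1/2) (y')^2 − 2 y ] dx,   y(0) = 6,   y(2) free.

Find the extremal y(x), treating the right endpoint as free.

The Lagrangian L = (1/2) (y')^2 − 2 y gives
    ∂L/∂y = −2,   ∂L/∂y' = y'.
Euler-Lagrange: d/dx(y') − (−2) = 0, i.e. y'' + 2 = 0, so
    y(x) = −(2/2) x^2 + C1 x + C2.
Fixed left endpoint y(0) = 6 ⇒ C2 = 6.
The right endpoint x = 2 is free, so the natural (transversality) condition is ∂L/∂y' |_{x=2} = 0, i.e. y'(2) = 0.
Compute y'(x) = −2 x + C1, so y'(2) = −4 + C1 = 0 ⇒ C1 = 4.
Therefore the extremal is
    y(x) = −x^2 + 4 x + 6.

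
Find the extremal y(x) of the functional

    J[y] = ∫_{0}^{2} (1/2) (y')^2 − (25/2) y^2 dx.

The Lagrangian is L = (1/2) (y')^2 − (25/2) y^2.
Compute ∂L/∂y = -25y, ∂L/∂y' = y'.
The Euler-Lagrange equation d/dx(∂L/∂y') − ∂L/∂y = 0 reduces to
    y'' + 25 y = 0.
Its general solution is
    y(x) = A sin(5x) + B cos(5x),
with A, B fixed by the endpoint conditions.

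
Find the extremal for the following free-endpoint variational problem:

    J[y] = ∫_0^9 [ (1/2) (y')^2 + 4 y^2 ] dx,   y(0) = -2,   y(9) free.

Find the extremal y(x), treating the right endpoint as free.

The Lagrangian L = (1/2) (y')^2 + 4 y^2 gives
    ∂L/∂y = 8 y,   ∂L/∂y' = y'.
Euler-Lagrange: y'' − 8 y = 0.
With k = sqrt(8), the general solution is
    y(x) = A cosh(sqrt(8) x) + B sinh(sqrt(8) x).
Fixed left endpoint y(0) = -2 ⇒ A = -2.
The right endpoint x = 9 is free, so the natural (transversality) condition is ∂L/∂y' |_{x=9} = 0, i.e. y'(9) = 0.
Compute y'(x) = A k sinh(k x) + B k cosh(k x), so
    y'(9) = A k sinh(k·9) + B k cosh(k·9) = 0
    ⇒ B = −A tanh(k·9) = 2 tanh(sqrt(8)·9).
Therefore the extremal is
    y(x) = −2 cosh(sqrt(8) x) + 2 tanh(sqrt(8)·9) sinh(sqrt(8) x).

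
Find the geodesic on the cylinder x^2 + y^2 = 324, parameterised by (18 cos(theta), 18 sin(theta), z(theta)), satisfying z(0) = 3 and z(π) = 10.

Parameterise the cylinder of radius R = 18 as
    r(θ) = (18 cos θ, 18 sin θ, z(θ)).
The arc-length element is
    ds = sqrt(324 + (dz/dθ)^2) dθ,
so the Lagrangian is L = sqrt(324 + z'^2).
L depends on z' only, not on z or θ, so ∂L/∂z = 0 and
    ∂L/∂z' = z' / sqrt(324 + z'^2).
The Euler-Lagrange equation gives
    d/dθ( z' / sqrt(324 + z'^2) ) = 0,
so z' is constant. Integrating once:
    z(θ) = a θ + b,
a helix on the cylinder (a straight line when the cylinder is unrolled). The constants a, b are determined by the endpoint conditions.
With endpoint conditions z(0) = 3 and z(π) = 10: from z(0) = b we get b = 3, and a·π + 3 = 10 gives a = 7/π, so
    z(θ) = (7/π) θ + 3.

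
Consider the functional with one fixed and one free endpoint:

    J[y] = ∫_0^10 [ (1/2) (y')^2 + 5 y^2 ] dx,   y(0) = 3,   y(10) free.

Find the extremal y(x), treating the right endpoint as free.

The Lagrangian L = (1/2) (y')^2 + 5 y^2 gives
    ∂L/∂y = 10 y,   ∂L/∂y' = y'.
Euler-Lagrange: y'' − 10 y = 0.
With k = sqrt(10), the general solution is
    y(x) = A cosh(sqrt(10) x) + B sinh(sqrt(10) x).
Fixed left endpoint y(0) = 3 ⇒ A = 3.
The right endpoint x = 10 is free, so the natural (transversality) condition is ∂L/∂y' |_{x=10} = 0, i.e. y'(10) = 0.
Compute y'(x) = A k sinh(k x) + B k cosh(k x), so
    y'(10) = A k sinh(k·10) + B k cosh(k·10) = 0
    ⇒ B = −A tanh(k·10) = − 3 tanh(sqrt(10)·10).
Therefore the extremal is
    y(x) = 3 cosh(sqrt(10) x) − 3 tanh(sqrt(10)·10) sinh(sqrt(10) x).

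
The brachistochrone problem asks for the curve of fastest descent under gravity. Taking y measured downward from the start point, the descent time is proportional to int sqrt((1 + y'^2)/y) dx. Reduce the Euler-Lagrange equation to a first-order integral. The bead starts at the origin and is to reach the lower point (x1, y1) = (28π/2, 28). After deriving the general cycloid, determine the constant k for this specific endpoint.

The Lagrangian L = sqrt((1 + y'^2) / y) has no explicit x dependence, so the Beltrami identity applies:
    L − y' ∂L/∂y' = C.
Compute ∂L/∂y' = y' / sqrt(y (1 + y'^2)).
Substitute:
    sqrt((1 + y'^2)/y) − y'·y' / sqrt(y (1 + y'^2))
    = (1 + y'^2) / sqrt(y (1 + y'^2)) − y'^2 / sqrt(y (1 + y'^2))
    = 1 / sqrt(y (1 + y'^2)) = C.
Squaring and rearranging gives the first integral
    y (1 + y'^2) = 1/C^2 =: k   (constant).
Solving this first-order ODE by the substitution
    y = (k/2)(1 − cos θ)
yields the cycloid parameterisation
    x(θ) = (k/2)(θ − sin θ),   y(θ) = (k/2)(1 − cos θ).
The constant k is fixed by the endpoint condition.
Now fit the given lower endpoint (x1, y1) = (28π/2, 28). At the bottom of the first arch (θ = π), the parametric equations give
    y(π) = (k/2)(1 − cos π) = k,
    x(π) = (k/2)(π − sin π) = kπ/2.
Matching y(π) = 28 gives k = 28, consistent with x(π) = 28π/2. Therefore the specific cycloid is
    x(θ) = (28/2)(θ − sin θ),   y(θ) = (28/2)(1 − cos θ).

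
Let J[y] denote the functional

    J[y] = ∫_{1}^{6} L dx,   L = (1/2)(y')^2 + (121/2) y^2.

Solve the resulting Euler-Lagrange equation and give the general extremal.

The Lagrangian is L = (1/2)(y')^2 + (121/2) y^2.
∂L/∂y = 121y.
∂L/∂y' = y'.
The Euler-Lagrange equation d/dx(∂L/∂y') − ∂L/∂y = 0 becomes:
    y'' - 121 y = 0
General solution: y(x) = A e^(11x) + B e^(-11x), where A and B are arbitrary constants fixed by the endpoint conditions.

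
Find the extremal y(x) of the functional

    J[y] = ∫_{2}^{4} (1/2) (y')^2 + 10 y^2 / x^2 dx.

The Lagrangian is L = (1/2) (y')^2 + 10 y^2 / x^2.
Compute ∂L/∂y = 20y/x^2, ∂L/∂y' = y'.
The Euler-Lagrange equation d/dx(∂L/∂y') − ∂L/∂y = 0 reduces to
    y'' − 20/x^2 · y = 0  (x > 0).
Its general solution is
    y(x) = A x^5 + B x^(-4),
with A, B fixed by the endpoint conditions.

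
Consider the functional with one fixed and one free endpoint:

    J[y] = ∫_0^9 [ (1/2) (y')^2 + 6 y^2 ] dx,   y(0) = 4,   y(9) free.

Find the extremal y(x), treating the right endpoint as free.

The Lagrangian L = (1/2) (y')^2 + 6 y^2 gives
    ∂L/∂y = 12 y,   ∂L/∂y' = y'.
Euler-Lagrange: y'' − 12 y = 0.
With k = sqrt(12), the general solution is
    y(x) = A cosh(sqrt(12) x) + B sinh(sqrt(12) x).
Fixed left endpoint y(0) = 4 ⇒ A = 4.
The right endpoint x = 9 is free, so the natural (transversality) condition is ∂L/∂y' |_{x=9} = 0, i.e. y'(9) = 0.
Compute y'(x) = A k sinh(k x) + B k cosh(k x), so
    y'(9) = A k sinh(k·9) + B k cosh(k·9) = 0
    ⇒ B = −A tanh(k·9) = − 4 tanh(sqrt(12)·9).
Therefore the extremal is
    y(x) = 4 cosh(sqrt(12) x) − 4 tanh(sqrt(12)·9) sinh(sqrt(12) x).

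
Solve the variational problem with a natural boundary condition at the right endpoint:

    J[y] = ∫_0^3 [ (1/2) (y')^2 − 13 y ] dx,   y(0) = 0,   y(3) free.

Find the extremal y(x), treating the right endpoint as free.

The Lagrangian L = (1/2) (y')^2 − 13 y gives
    ∂L/∂y = −13,   ∂L/∂y' = y'.
Euler-Lagrange: d/dx(y') − (−13) = 0, i.e. y'' + 13 = 0, so
    y(x) = −(13/2) x^2 + C1 x + C2.
Fixed left endpoint y(0) = 0 ⇒ C2 = 0.
The right endpoint x = 3 is free, so the natural (transversality) condition is ∂L/∂y' |_{x=3} = 0, i.e. y'(3) = 0.
Compute y'(x) = −13 x + C1, so y'(3) = −39 + C1 = 0 ⇒ C1 = 39.
Therefore the extremal is
    y(x) = −(13/2) x^2 + 39 x.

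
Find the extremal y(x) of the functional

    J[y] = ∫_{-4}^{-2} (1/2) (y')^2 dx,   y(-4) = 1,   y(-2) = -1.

The Lagrangian is L = (1/2) (y')^2.
Compute ∂L/∂y = 0, ∂L/∂y' = y'.
The Euler-Lagrange equation d/dx(∂L/∂y') − ∂L/∂y = 0 reduces to
    y'' = 0.
Its general solution is
    y(x) = A x + B,
with A, B fixed by the endpoint conditions.
Applying the endpoint conditions y(-4) = 1 and y(-2) = -1: solve A·-4 + B = 1 and A·-2 + B = -1. Subtracting gives A(-2 − -4) = -1 − 1, so A = -1, and B = 1 − A·-4 = -3. Therefore
    y(x) = -x - 3.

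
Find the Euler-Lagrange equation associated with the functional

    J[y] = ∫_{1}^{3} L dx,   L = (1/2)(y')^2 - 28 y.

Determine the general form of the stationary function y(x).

The Lagrangian is L = (1/2)(y')^2 - 28 y.
∂L/∂y = -28.
∂L/∂y' = y'.
The Euler-Lagrange equation d/dx(∂L/∂y') − ∂L/∂y = 0 becomes:
    y'' + 28 = 0
General solution: y(x) = -14 x^2 + A x + B, where A and B are arbitrary constants fixed by the endpoint conditions.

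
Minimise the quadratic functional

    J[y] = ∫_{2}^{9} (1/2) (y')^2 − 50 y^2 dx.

The Lagrangian is L = (1/2) (y')^2 − 50 y^2.
Compute ∂L/∂y = -100y, ∂L/∂y' = y'.
The Euler-Lagrange equation d/dx(∂L/∂y') − ∂L/∂y = 0 reduces to
    y'' + 100 y = 0.
Its general solution is
    y(x) = A sin(10x) + B cos(10x),
with A, B fixed by the endpoint conditions.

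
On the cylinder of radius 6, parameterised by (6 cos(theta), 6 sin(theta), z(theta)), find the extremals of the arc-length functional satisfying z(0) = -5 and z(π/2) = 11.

Parameterise the cylinder of radius R = 6 as
    r(θ) = (6 cos θ, 6 sin θ, z(θ)).
The arc-length element is
    ds = sqrt(36 + (dz/dθ)^2) dθ,
so the Lagrangian is L = sqrt(36 + z'^2).
L depends on z' only, not on z or θ, so ∂L/∂z = 0 and
    ∂L/∂z' = z' / sqrt(36 + z'^2).
The Euler-Lagrange equation gives
    d/dθ( z' / sqrt(36 + z'^2) ) = 0,
so z' is constant. Integrating once:
    z(θ) = a θ + b,
a helix on the cylinder (a straight line when the cylinder is unrolled). The constants a, b are determined by the endpoint conditions.
With endpoint conditions z(0) = -5 and z(π/2) = 11: from z(0) = b we get b = -5, and a·π/2 + -5 = 11 gives a = 32/π, so
    z(θ) = (32/π) θ − 5.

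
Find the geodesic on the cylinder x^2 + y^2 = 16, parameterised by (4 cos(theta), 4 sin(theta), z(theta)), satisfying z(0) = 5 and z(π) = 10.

Parameterise the cylinder of radius R = 4 as
    r(θ) = (4 cos θ, 4 sin θ, z(θ)).
The arc-length element is
    ds = sqrt(16 + (dz/dθ)^2) dθ,
so the Lagrangian is L = sqrt(16 + z'^2).
L depends on z' only, not on z or θ, so ∂L/∂z = 0 and
    ∂L/∂z' = z' / sqrt(16 + z'^2).
The Euler-Lagrange equation gives
    d/dθ( z' / sqrt(16 + z'^2) ) = 0,
so z' is constant. Integrating once:
    z(θ) = a θ + b,
a helix on the cylinder (a straight line when the cylinder is unrolled). The constants a, b are determined by the endpoint conditions.
With endpoint conditions z(0) = 5 and z(π) = 10: from z(0) = b we get b = 5, and a·π + 5 = 10 gives a = 5/π, so
    z(θ) = (5/π) θ + 5.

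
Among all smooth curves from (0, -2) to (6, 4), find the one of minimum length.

Arc-length functional: J[y] = ∫ sqrt(1 + (y')^2) dx.
Lagrangian L = sqrt(1 + (y')^2) has no explicit y dependence, so ∂L/∂y = 0 and the Euler-Lagrange equation gives
    d/dx( y' / sqrt(1 + (y')^2) ) = 0  ⇒  y' / sqrt(1 + (y')^2) = const.
Hence y' is constant, so y(x) is affine.
Fitting the endpoints (0, -2) and (6, 4):
    slope m = (4 − (-2)) / (6 − 0) = 1,
    intercept c = (-2) − m·0 = -2.
Extremal: y(x) = x - 2.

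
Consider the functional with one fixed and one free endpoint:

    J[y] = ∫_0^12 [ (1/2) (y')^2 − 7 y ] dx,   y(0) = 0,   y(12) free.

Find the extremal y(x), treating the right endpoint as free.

The Lagrangian L = (1/2) (y')^2 − 7 y gives
    ∂L/∂y = −7,   ∂L/∂y' = y'.
Euler-Lagrange: d/dx(y') − (−7) = 0, i.e. y'' + 7 = 0, so
    y(x) = −(7/2) x^2 + C1 x + C2.
Fixed left endpoint y(0) = 0 ⇒ C2 = 0.
The right endpoint x = 12 is free, so the natural (transversality) condition is ∂L/∂y' |_{x=12} = 0, i.e. y'(12) = 0.
Compute y'(x) = −7 x + C1, so y'(12) = −84 + C1 = 0 ⇒ C1 = 84.
Therefore the extremal is
    y(x) = −(7/2) x^2 + 84 x.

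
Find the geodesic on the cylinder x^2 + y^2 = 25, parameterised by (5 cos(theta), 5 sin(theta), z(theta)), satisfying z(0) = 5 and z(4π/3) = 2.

Parameterise the cylinder of radius R = 5 as
    r(θ) = (5 cos θ, 5 sin θ, z(θ)).
The arc-length element is
    ds = sqrt(25 + (dz/dθ)^2) dθ,
so the Lagrangian is L = sqrt(25 + z'^2).
L depends on z' only, not on z or θ, so ∂L/∂z = 0 and
    ∂L/∂z' = z' / sqrt(25 + z'^2).
The Euler-Lagrange equation gives
    d/dθ( z' / sqrt(25 + z'^2) ) = 0,
so z' is constant. Integrating once:
    z(θ) = a θ + b,
a helix on the cylinder (a straight line when the cylinder is unrolled). The constants a, b are determined by the endpoint conditions.
With endpoint conditions z(0) = 5 and z(4π/3) = 2: from z(0) = b we get b = 5, and a·4π/3 + 5 = 2 gives a = -9/(4π), so
    z(θ) = (-9/(4π)) θ + 5.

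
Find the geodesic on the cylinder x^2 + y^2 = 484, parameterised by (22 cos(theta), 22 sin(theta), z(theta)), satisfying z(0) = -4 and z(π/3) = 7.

Parameterise the cylinder of radius R = 22 as
    r(θ) = (22 cos θ, 22 sin θ, z(θ)).
The arc-length element is
    ds = sqrt(484 + (dz/dθ)^2) dθ,
so the Lagrangian is L = sqrt(484 + z'^2).
L depends on z' only, not on z or θ, so ∂L/∂z = 0 and
    ∂L/∂z' = z' / sqrt(484 + z'^2).
The Euler-Lagrange equation gives
    d/dθ( z' / sqrt(484 + z'^2) ) = 0,
so z' is constant. Integrating once:
    z(θ) = a θ + b,
a helix on the cylinder (a straight line when the cylinder is unrolled). The constants a, b are determined by the endpoint conditions.
With endpoint conditions z(0) = -4 and z(π/3) = 7: from z(0) = b we get b = -4, and a·π/3 + -4 = 7 gives a = 33/π, so
    z(θ) = (33/π) θ − 4.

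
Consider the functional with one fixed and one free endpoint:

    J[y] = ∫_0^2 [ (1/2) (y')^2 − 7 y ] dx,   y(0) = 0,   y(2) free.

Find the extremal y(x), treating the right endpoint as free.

The Lagrangian L = (1/2) (y')^2 − 7 y gives
    ∂L/∂y = −7,   ∂L/∂y' = y'.
Euler-Lagrange: d/dx(y') − (−7) = 0, i.e. y'' + 7 = 0, so
    y(x) = −(7/2) x^2 + C1 x + C2.
Fixed left endpoint y(0) = 0 ⇒ C2 = 0.
The right endpoint x = 2 is free, so the natural (transversality) condition is ∂L/∂y' |_{x=2} = 0, i.e. y'(2) = 0.
Compute y'(x) = −7 x + C1, so y'(2) = −14 + C1 = 0 ⇒ C1 = 14.
Therefore the extremal is
    y(x) = −(7/2) x^2 + 14 x.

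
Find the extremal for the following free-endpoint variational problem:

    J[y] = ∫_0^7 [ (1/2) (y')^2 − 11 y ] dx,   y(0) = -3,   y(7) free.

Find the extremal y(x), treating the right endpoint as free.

The Lagrangian L = (1/2) (y')^2 − 11 y gives
    ∂L/∂y = −11,   ∂L/∂y' = y'.
Euler-Lagrange: d/dx(y') − (−11) = 0, i.e. y'' + 11 = 0, so
    y(x) = −(11/2) x^2 + C1 x + C2.
Fixed left endpoint y(0) = -3 ⇒ C2 = -3.
The right endpoint x = 7 is free, so the natural (transversality) condition is ∂L/∂y' |_{x=7} = 0, i.e. y'(7) = 0.
Compute y'(x) = −11 x + C1, so y'(7) = −77 + C1 = 0 ⇒ C1 = 77.
Therefore the extremal is
    y(x) = −(11/2) x^2 + 77 x − 3.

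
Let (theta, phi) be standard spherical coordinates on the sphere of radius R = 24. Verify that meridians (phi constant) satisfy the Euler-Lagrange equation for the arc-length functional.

On the sphere of radius R = 24 with spherical coordinates (θ, φ), the induced metric is
    ds^2 = 576(dθ^2 + sin^2(θ) dφ^2).
Using θ as the parameter, the arc-length functional becomes
    J[φ] = ∫ 24 sqrt(1 + sin^2(θ) (dφ/dθ)^2) dθ.
So L = 24 sqrt(1 + sin^2(θ) φ'^2). Compute
    ∂L/∂φ = 0  (L has no explicit φ dependence),
    ∂L/∂φ' = 24 sin^2(θ) φ' / sqrt(1 + sin^2(θ) φ'^2).
For the candidate φ(θ) = c (constant), φ' = 0, so ∂L/∂φ' evaluated along the candidate vanishes, and ∂L/∂φ is identically zero. Hence
    d/dθ(∂L/∂φ') − ∂L/∂φ = 0
is satisfied. Therefore meridians φ = const are extremals of arc length — they are geodesics on the sphere.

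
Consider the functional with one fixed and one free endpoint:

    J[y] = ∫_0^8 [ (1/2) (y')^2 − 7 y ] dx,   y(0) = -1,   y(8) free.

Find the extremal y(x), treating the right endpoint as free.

The Lagrangian L = (1/2) (y')^2 − 7 y gives
    ∂L/∂y = −7,   ∂L/∂y' = y'.
Euler-Lagrange: d/dx(y') − (−7) = 0, i.e. y'' + 7 = 0, so
    y(x) = −(7/2) x^2 + C1 x + C2.
Fixed left endpoint y(0) = -1 ⇒ C2 = -1.
The right endpoint x = 8 is free, so the natural (transversality) condition is ∂L/∂y' |_{x=8} = 0, i.e. y'(8) = 0.
Compute y'(x) = −7 x + C1, so y'(8) = −56 + C1 = 0 ⇒ C1 = 56.
Therefore the extremal is
    y(x) = −(7/2) x^2 + 56 x − 1.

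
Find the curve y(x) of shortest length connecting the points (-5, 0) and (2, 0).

Arc-length functional: J[y] = ∫ sqrt(1 + (y')^2) dx.
Lagrangian L = sqrt(1 + (y')^2) has no explicit y dependence, so ∂L/∂y = 0 and the Euler-Lagrange equation gives
    d/dx( y' / sqrt(1 + (y')^2) ) = 0  ⇒  y' / sqrt(1 + (y')^2) = const.
Hence y' is constant, so y(x) is affine.
Fitting the endpoints (-5, 0) and (2, 0):
    slope m = (0 − 0) / (2 − (-5)) = 0,
    intercept c = 0 − m·(-5) = 0.
Extremal: y(x) = 0.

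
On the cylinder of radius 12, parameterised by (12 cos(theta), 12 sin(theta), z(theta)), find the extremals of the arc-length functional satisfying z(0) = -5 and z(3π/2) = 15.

Parameterise the cylinder of radius R = 12 as
    r(θ) = (12 cos θ, 12 sin θ, z(θ)).
The arc-length element is
    ds = sqrt(144 + (dz/dθ)^2) dθ,
so the Lagrangian is L = sqrt(144 + z'^2).
L depends on z' only, not on z or θ, so ∂L/∂z = 0 and
    ∂L/∂z' = z' / sqrt(144 + z'^2).
The Euler-Lagrange equation gives
    d/dθ( z' / sqrt(144 + z'^2) ) = 0,
so z' is constant. Integrating once:
    z(θ) = a θ + b,
a helix on the cylinder (a straight line when the cylinder is unrolled). The constants a, b are determined by the endpoint conditions.
With endpoint conditions z(0) = -5 and z(3π/2) = 15: from z(0) = b we get b = -5, and a·3π/2 + -5 = 15 gives a = 40/(3π), so
    z(θ) = (40/(3π)) θ − 5.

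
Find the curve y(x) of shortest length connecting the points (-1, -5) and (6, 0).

Arc-length functional: J[y] = ∫ sqrt(1 + (y')^2) dx.
Lagrangian L = sqrt(1 + (y')^2) has no explicit y dependence, so ∂L/∂y = 0 and the Euler-Lagrange equation gives
    d/dx( y' / sqrt(1 + (y')^2) ) = 0  ⇒  y' / sqrt(1 + (y')^2) = const.
Hence y' is constant, so y(x) is affine.
Fitting the endpoints (-1, -5) and (6, 0):
    slope m = (0 − (-5)) / (6 − (-1)) = 5/7,
    intercept c = (-5) − m·(-1) = -30/7.
Extremal: y(x) = (5/7) x - 30/7.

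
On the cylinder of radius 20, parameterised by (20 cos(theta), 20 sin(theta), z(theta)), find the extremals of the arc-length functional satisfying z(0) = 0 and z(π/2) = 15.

Parameterise the cylinder of radius R = 20 as
    r(θ) = (20 cos θ, 20 sin θ, z(θ)).
The arc-length element is
    ds = sqrt(400 + (dz/dθ)^2) dθ,
so the Lagrangian is L = sqrt(400 + z'^2).
L depends on z' only, not on z or θ, so ∂L/∂z = 0 and
    ∂L/∂z' = z' / sqrt(400 + z'^2).
The Euler-Lagrange equation gives
    d/dθ( z' / sqrt(400 + z'^2) ) = 0,
so z' is constant. Integrating once:
    z(θ) = a θ + b,
a helix on the cylinder (a straight line when the cylinder is unrolled). The constants a, b are determined by the endpoint conditions.
With endpoint conditions z(0) = 0 and z(π/2) = 15: from z(0) = b we get b = 0, and a·π/2 + 0 = 15 gives a = 30/π, so
    z(θ) = (30/π) θ.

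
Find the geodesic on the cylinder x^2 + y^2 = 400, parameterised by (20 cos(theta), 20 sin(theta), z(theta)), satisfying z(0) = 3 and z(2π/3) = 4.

Parameterise the cylinder of radius R = 20 as
    r(θ) = (20 cos θ, 20 sin θ, z(θ)).
The arc-length element is
    ds = sqrt(400 + (dz/dθ)^2) dθ,
so the Lagrangian is L = sqrt(400 + z'^2).
L depends on z' only, not on z or θ, so ∂L/∂z = 0 and
    ∂L/∂z' = z' / sqrt(400 + z'^2).
The Euler-Lagrange equation gives
    d/dθ( z' / sqrt(400 + z'^2) ) = 0,
so z' is constant. Integrating once:
    z(θ) = a θ + b,
a helix on the cylinder (a straight line when the cylinder is unrolled). The constants a, b are determined by the endpoint conditions.
With endpoint conditions z(0) = 3 and z(2π/3) = 4: from z(0) = b we get b = 3, and a·2π/3 + 3 = 4 gives a = 3/(2π), so
    z(θ) = (3/(2π)) θ + 3.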